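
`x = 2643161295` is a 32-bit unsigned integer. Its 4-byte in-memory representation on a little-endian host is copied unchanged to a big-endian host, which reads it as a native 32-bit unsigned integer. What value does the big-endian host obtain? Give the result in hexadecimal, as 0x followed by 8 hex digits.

2643161295 in 32-bit hexadecimal is 0x9D8B70CF.
Stored little-endian, the bytes at ascending addresses are CF 70 8B 9D.
Read back as big-endian, the last byte is least significant, giving 0xCF708B9D.

0xCF708B9D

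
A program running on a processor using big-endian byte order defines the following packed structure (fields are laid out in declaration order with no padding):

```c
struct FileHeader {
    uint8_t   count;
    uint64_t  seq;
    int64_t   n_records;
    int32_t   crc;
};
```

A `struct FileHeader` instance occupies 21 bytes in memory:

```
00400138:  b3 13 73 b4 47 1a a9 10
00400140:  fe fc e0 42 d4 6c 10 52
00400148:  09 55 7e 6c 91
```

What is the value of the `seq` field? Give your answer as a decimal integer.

1401662126525321470

`seq` follows `count` (1 byte), so it starts at byte offset 1 and occupies 8 bytes.
Bytes at offsets 1..8: 13 73 B4 47 1A A9 10 FE.
In big-endian order the high byte comes first in memory.
The bytes are already most-significant first: 0x1373B4471AA910FE.
0x1373B4471AA910FE = 1401662126525321470.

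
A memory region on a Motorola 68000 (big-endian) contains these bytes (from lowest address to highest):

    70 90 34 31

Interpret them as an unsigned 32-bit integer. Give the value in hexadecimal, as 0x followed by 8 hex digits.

0x70903431

Big-endian: lowest address holds the most-significant byte.
The bytes are already most-significant first: 0x70903431.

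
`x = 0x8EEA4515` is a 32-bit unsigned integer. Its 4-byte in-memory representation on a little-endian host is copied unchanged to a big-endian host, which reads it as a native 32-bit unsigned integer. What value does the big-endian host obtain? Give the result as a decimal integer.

356903566

Stored little-endian, the bytes at ascending addresses are 15 45 EA 8E.
Read back as big-endian, the last byte is least significant, giving 0x1545EA8E.
0x1545EA8E = 356903566.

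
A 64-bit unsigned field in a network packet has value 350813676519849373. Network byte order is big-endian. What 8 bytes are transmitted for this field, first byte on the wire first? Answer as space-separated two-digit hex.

350813676519849373 in hexadecimal, padded to 64 bits, is 0x04DE572E1B507D9D.
Split into bytes (most-significant first): 04 DE 57 2E 1B 50 7D 9D.
Big-endian stores the most-significant byte at the lowest address.
So the memory order matches the most-significant-first order: 04 DE 57 2E 1B 50 7D 9D.

04 DE 57 2E 1B 50 7D 9D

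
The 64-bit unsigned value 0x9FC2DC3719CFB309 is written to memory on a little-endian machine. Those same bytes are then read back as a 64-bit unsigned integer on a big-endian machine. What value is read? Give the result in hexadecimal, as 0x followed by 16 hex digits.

0x09B3CF1937DCC29F

Stored little-endian, the bytes at ascending addresses are 09 B3 CF 19 37 DC C2 9F.
Read back as big-endian, the last byte is least significant, giving 0x09B3CF1937DCC29F.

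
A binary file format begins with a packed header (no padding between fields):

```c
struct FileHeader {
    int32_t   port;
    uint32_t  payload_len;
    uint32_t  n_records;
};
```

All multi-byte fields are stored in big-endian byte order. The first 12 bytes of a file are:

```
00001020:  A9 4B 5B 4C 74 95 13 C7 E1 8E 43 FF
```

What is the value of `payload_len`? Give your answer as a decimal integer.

`payload_len` follows `port` (4 bytes), so it starts at byte offset 4 and occupies 4 bytes.
Bytes at offsets 4..7: 74 95 13 C7.
Big-endian: lowest address holds the most-significant byte.
The bytes are already most-significant first: 0x749513C7.
0x749513C7 = 1955926983.

1955926983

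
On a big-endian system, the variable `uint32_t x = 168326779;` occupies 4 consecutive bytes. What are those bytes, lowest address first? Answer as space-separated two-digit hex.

0A 08 76 7B

168326779 in hexadecimal, padded to 32 bits, is 0x0A08767B.
Split into bytes (most-significant first): 0A 08 76 7B.
Big-endian stores the most-significant byte at the lowest address.
So the memory order matches the most-significant-first order: 0A 08 76 7B.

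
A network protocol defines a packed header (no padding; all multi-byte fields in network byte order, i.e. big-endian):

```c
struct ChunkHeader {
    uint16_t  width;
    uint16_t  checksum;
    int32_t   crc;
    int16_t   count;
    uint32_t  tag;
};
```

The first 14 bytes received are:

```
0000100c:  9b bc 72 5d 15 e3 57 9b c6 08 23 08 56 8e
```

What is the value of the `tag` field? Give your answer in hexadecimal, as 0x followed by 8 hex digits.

`tag` follows `width` (2 B), `checksum` (2 B), `crc` (4 B), `count` (2 B), so it starts at offset 2 + 2 + 4 + 2 = 10 and occupies 4 bytes.
Bytes at offsets 10..13: 23 08 56 8E.
Big-endian stores the most-significant byte at the lowest address.
The bytes are already most-significant first: 0x2308568E.

0x2308568E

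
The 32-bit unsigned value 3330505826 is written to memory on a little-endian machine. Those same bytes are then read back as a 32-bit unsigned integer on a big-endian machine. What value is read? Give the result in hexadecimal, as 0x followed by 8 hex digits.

3330505826 in 32-bit hexadecimal is 0xC6837C62.
Stored little-endian, the bytes at ascending addresses are 62 7C 83 C6.
Read back as big-endian, the last byte is least significant, giving 0x627C83C6.

0x627C83C6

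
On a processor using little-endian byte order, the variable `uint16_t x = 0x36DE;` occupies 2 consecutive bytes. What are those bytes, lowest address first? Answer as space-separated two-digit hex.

DE 36

Split into bytes (most-significant first): 36 DE.
Little-endian: lowest address holds the least-significant byte.
So at ascending addresses the bytes are DE 36.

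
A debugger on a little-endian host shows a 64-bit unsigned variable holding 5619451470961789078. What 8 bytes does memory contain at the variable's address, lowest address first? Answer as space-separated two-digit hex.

96 48 39 F7 56 4D FC 4D

5619451470961789078 in hexadecimal, padded to 64 bits, is 0x4DFC4D56F7394896.
Split into bytes (most-significant first): 4D FC 4D 56 F7 39 48 96.
Little-endian: lowest address holds the least-significant byte.
So at ascending addresses the bytes are 96 48 39 F7 56 4D FC 4D.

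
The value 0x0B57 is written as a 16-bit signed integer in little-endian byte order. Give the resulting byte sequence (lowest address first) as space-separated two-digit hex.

57 0B

Split into bytes (most-significant first): 0B 57.
In little-endian order the low byte comes first in memory.
So at ascending addresses the bytes are 57 0B.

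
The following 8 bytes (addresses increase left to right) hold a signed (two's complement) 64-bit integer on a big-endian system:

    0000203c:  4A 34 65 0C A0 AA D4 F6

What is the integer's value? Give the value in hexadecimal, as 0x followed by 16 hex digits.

0x4A34650CA0AAD4F6

In big-endian order the high byte comes first in memory.
The bytes are already most-significant first: 0x4A34650CA0AAD4F6.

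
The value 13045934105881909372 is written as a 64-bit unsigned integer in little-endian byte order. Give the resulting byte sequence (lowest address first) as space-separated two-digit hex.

13045934105881909372 in hexadecimal, padded to 64 bits, is 0xB50C77F2F03E987C.
Split into bytes (most-significant first): B5 0C 77 F2 F0 3E 98 7C.
Little-endian stores the least-significant byte at the lowest address.
So at ascending addresses the bytes are 7C 98 3E F0 F2 77 0C B5.

7C 98 3E F0 F2 77 0C B5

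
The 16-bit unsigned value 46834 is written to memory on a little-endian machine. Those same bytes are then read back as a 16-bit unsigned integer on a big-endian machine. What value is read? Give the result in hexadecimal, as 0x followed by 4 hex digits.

46834 in 16-bit hexadecimal is 0xB6F2.
Stored little-endian, the bytes at ascending addresses are F2 B6.
Read back as big-endian, the last byte is least significant, giving 0xF2B6.

0xF2B6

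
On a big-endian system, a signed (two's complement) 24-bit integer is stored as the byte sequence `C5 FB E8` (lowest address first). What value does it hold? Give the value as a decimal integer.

-3802136

Big-endian: lowest address holds the most-significant byte.
The bytes are already most-significant first: 0xC5FBE8.
Top bit is set, so as a signed 24-bit value this is 0xC5FBE8 − 2^24 = -3802136.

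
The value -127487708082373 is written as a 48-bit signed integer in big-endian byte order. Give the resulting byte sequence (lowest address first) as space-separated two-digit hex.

Two's complement of -127487708082373 in 48 bits: 127487708082373 = 0x73F30B8DB0C5; invert → 0x8C0CF4724F3A; add 1 → 0x8C0CF4724F3B.
Split into bytes (most-significant first): 8C 0C F4 72 4F 3B.
Big-endian stores the most-significant byte at the lowest address.
So the memory order matches the most-significant-first order: 8C 0C F4 72 4F 3B.

8C 0C F4 72 4F 3B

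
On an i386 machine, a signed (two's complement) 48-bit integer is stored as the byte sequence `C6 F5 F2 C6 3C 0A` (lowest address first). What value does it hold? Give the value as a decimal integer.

In little-endian order the low byte comes first in memory.
Reassemble most-significant byte first: 0A 3C C6 F2 F5 C6 → 0x0A3CC6F2F5C6.
0x0A3CC6F2F5C6 = 11256152126918.

11256152126918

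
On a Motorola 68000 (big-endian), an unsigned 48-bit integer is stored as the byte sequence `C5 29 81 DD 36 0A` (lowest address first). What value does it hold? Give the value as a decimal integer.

Big-endian stores the most-significant byte at the lowest address.
The bytes are already most-significant first: 0xC52981DD360A.
0xC52981DD360A = 216782063089162.

216782063089162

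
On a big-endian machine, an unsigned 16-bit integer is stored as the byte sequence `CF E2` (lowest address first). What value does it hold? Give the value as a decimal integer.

In big-endian order the high byte comes first in memory.
The bytes are already most-significant first: 0xCFE2.
0xCFE2 = 53218.

53218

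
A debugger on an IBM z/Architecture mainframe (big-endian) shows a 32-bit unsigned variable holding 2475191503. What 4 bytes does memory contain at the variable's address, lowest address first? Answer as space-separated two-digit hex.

2475191503 in hexadecimal, padded to 32 bits, is 0x93886CCF.
Split into bytes (most-significant first): 93 88 6C CF.
Big-endian: lowest address holds the most-significant byte.
So the memory order matches the most-significant-first order: 93 88 6C CF.

93 88 6C CF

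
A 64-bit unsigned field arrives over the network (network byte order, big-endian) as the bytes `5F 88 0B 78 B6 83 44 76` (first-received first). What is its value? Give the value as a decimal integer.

6883764643521840246

Big-endian stores the most-significant byte at the lowest address.
The bytes are already most-significant first: 0x5F880B78B6834476.
0x5F880B78B6834476 = 6883764643521840246.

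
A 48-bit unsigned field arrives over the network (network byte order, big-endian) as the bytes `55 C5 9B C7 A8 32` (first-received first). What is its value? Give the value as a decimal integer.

94307210471474

In big-endian order the high byte comes first in memory.
The bytes are already most-significant first: 0x55C59BC7A832.
0x55C59BC7A832 = 94307210471474.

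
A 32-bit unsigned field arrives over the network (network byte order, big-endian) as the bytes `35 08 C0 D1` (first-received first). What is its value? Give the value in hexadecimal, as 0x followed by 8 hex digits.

Big-endian stores the most-significant byte at the lowest address.
The bytes are already most-significant first: 0x3508C0D1.

0x3508C0D1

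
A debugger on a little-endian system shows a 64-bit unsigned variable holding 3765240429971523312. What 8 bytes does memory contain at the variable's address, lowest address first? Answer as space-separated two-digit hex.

3765240429971523312 in hexadecimal, padded to 64 bits, is 0x3440D238D26446F0.
Split into bytes (most-significant first): 34 40 D2 38 D2 64 46 F0.
Little-endian stores the least-significant byte at the lowest address.
So at ascending addresses the bytes are F0 46 64 D2 38 D2 40 34.

F0 46 64 D2 38 D2 40 34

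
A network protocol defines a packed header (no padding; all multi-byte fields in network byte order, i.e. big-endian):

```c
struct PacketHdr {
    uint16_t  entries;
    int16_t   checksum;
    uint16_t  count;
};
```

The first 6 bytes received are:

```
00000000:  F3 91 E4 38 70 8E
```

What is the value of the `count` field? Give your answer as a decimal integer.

`count` follows `entries` (2 B), `checksum` (2 B), so it starts at offset 2 + 2 = 4 and occupies 2 bytes.
Bytes at offsets 4..5: 70 8E.
Big-endian stores the most-significant byte at the lowest address.
The bytes are already most-significant first: 0x708E.
0x708E = 28814.

28814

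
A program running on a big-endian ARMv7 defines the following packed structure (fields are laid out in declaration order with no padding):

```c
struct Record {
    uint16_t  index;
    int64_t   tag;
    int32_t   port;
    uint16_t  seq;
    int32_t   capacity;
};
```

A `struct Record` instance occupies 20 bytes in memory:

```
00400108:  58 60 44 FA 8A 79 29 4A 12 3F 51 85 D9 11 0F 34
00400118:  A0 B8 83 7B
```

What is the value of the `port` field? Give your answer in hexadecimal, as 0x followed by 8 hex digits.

`port` follows `index` (2 B), `tag` (8 B), so it starts at offset 2 + 8 = 10 and occupies 4 bytes.
Bytes at offsets 10..13: 51 85 D9 11.
Big-endian: lowest address holds the most-significant byte.
The bytes are already most-significant first: 0x5185D911.

0x5185D911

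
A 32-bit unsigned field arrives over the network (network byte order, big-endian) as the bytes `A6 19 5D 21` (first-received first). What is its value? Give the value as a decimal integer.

In big-endian order the high byte comes first in memory.
The bytes are already most-significant first: 0xA6195D21.
0xA6195D21 = 2786680097.

2786680097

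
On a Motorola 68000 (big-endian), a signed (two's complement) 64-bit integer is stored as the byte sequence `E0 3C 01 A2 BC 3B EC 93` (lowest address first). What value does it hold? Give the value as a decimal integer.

Big-endian stores the most-significant byte at the lowest address.
The bytes are already most-significant first: 0xE03C01A2BC3BEC93.
Top bit is set, so as a signed 64-bit value this is 0xE03C01A2BC3BEC93 − 2^64 = -2288952712156681069.

-2288952712156681069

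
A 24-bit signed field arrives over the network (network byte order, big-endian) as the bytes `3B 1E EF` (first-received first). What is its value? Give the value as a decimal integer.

In big-endian order the high byte comes first in memory.
The bytes are already most-significant first: 0x3B1EEF.
0x3B1EEF = 3874543.

3874543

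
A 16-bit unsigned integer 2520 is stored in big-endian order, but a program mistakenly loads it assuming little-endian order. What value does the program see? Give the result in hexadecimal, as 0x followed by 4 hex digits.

0xD809

2520 in 16-bit hexadecimal is 0x09D8.
Stored big-endian, the bytes at ascending addresses are 09 D8.
Read back as little-endian, the first byte is least significant, giving 0xD809.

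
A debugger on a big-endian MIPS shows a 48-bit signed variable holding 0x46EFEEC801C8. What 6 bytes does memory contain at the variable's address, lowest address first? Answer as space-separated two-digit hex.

Split into bytes (most-significant first): 46 EF EE C8 01 C8.
Big-endian stores the most-significant byte at the lowest address.
So the memory order matches the most-significant-first order: 46 EF EE C8 01 C8.

46 EF EE C8 01 C8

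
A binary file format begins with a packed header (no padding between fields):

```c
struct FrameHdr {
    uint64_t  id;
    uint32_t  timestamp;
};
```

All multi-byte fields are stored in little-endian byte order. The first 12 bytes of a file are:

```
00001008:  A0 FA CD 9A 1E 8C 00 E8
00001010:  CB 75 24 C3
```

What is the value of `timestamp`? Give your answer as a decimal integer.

`timestamp` follows `id` (8 bytes), so it starts at byte offset 8 and occupies 4 bytes.
Bytes at offsets 8..11: CB 75 24 C3.
Little-endian stores the least-significant byte at the lowest address.
Reassemble most-significant byte first: C3 24 75 CB → 0xC32475CB.
0xC32475CB = 3273946571.

3273946571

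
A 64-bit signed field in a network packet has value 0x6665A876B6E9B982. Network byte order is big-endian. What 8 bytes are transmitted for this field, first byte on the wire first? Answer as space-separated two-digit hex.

66 65 A8 76 B6 E9 B9 82

Split into bytes (most-significant first): 66 65 A8 76 B6 E9 B9 82.
Big-endian: lowest address holds the most-significant byte.
So the memory order matches the most-significant-first order: 66 65 A8 76 B6 E9 B9 82.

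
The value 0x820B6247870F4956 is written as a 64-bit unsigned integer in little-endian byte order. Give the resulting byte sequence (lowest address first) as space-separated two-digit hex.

56 49 0F 87 47 62 0B 82

Split into bytes (most-significant first): 82 0B 62 47 87 0F 49 56.
In little-endian order the low byte comes first in memory.
So at ascending addresses the bytes are 56 49 0F 87 47 62 0B 82.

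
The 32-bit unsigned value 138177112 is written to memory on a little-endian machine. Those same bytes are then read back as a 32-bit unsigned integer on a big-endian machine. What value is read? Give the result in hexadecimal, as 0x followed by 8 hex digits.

0x586A3C08

138177112 in 32-bit hexadecimal is 0x083C6A58.
Stored little-endian, the bytes at ascending addresses are 58 6A 3C 08.
Read back as big-endian, the last byte is least significant, giving 0x586A3C08.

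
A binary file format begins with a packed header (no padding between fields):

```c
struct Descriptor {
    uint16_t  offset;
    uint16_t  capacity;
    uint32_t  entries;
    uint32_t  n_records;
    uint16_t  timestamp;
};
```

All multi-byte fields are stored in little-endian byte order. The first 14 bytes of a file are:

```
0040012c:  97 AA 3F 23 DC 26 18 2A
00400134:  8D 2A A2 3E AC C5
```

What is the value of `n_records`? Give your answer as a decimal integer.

1050815117

`n_records` follows `offset` (2 B), `capacity` (2 B), `entries` (4 B), so it starts at offset 2 + 2 + 4 = 8 and occupies 4 bytes.
Bytes at offsets 8..11: 8D 2A A2 3E.
Little-endian stores the least-significant byte at the lowest address.
Reassemble most-significant byte first: 3E A2 2A 8D → 0x3EA22A8D.
0x3EA22A8D = 1050815117.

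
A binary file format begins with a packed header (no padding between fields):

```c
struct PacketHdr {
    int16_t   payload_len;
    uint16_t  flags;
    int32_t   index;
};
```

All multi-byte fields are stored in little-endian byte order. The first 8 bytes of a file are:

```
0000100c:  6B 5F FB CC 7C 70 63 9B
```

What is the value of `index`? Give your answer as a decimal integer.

`index` follows `payload_len` (2 B), `flags` (2 B), so it starts at offset 2 + 2 = 4 and occupies 4 bytes.
Bytes at offsets 4..7: 7C 70 63 9B.
Little-endian stores the least-significant byte at the lowest address.
Reassemble most-significant byte first: 9B 63 70 7C → 0x9B63707C.
Top bit is set, so as a signed 32-bit value this is 0x9B63707C − 2^32 = -1687981956.

-1687981956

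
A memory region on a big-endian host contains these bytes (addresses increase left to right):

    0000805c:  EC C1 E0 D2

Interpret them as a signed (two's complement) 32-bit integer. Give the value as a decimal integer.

Big-endian stores the most-significant byte at the lowest address.
The bytes are already most-significant first: 0xECC1E0D2.
Top bit is set, so as a signed 32-bit value this is 0xECC1E0D2 − 2^32 = -322838318.

-322838318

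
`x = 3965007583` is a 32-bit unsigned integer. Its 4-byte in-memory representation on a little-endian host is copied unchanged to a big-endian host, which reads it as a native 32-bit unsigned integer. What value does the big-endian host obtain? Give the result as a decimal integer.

3965007583 in 32-bit hexadecimal is 0xEC5536DF.
Stored little-endian, the bytes at ascending addresses are DF 36 55 EC.
Read back as big-endian, the last byte is least significant, giving 0xDF3655EC.
0xDF3655EC = 3744880108.

3744880108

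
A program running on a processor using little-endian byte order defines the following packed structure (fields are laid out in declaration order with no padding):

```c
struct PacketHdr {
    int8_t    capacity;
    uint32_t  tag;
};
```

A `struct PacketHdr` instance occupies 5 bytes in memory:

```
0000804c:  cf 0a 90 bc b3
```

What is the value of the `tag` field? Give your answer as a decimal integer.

`tag` follows `capacity` (1 byte), so it starts at byte offset 1 and occupies 4 bytes.
Bytes at offsets 1..4: 0A 90 BC B3.
Little-endian: lowest address holds the least-significant byte.
Reassemble most-significant byte first: B3 BC 90 0A → 0xB3BC900A.
0xB3BC900A = 3015479306.

3015479306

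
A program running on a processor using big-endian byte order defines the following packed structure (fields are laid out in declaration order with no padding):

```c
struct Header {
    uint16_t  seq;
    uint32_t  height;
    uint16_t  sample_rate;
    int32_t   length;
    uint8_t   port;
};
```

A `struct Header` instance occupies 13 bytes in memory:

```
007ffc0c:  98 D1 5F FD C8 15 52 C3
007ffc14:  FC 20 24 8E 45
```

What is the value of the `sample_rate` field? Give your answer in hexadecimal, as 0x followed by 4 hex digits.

`sample_rate` follows `seq` (2 B), `height` (4 B), so it starts at offset 2 + 4 = 6 and occupies 2 bytes.
Bytes at offsets 6..7: 52 C3.
Big-endian stores the most-significant byte at the lowest address.
The bytes are already most-significant first: 0x52C3.

0x52C3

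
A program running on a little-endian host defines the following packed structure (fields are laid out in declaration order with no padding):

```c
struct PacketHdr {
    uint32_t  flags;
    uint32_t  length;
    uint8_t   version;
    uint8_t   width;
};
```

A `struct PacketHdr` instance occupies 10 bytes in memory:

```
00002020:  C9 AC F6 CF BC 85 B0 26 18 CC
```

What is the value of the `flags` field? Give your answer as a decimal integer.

3489049801

`flags` is the first field, at byte offset 0, occupying 4 bytes.
Bytes at offsets 0..3: C9 AC F6 CF.
Little-endian: lowest address holds the least-significant byte.
Reassemble most-significant byte first: CF F6 AC C9 → 0xCFF6ACC9.
0xCFF6ACC9 = 3489049801.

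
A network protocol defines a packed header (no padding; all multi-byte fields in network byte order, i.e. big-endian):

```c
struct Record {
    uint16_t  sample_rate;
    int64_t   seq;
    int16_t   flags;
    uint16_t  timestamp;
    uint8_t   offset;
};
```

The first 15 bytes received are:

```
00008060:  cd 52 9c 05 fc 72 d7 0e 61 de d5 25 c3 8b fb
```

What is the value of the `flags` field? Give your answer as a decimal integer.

`flags` follows `sample_rate` (2 B), `seq` (8 B), so it starts at offset 2 + 8 = 10 and occupies 2 bytes.
Bytes at offsets 10..11: D5 25.
In big-endian order the high byte comes first in memory.
The bytes are already most-significant first: 0xD525.
Top bit is set, so as a signed 16-bit value this is 0xD525 − 2^16 = -10971.

-10971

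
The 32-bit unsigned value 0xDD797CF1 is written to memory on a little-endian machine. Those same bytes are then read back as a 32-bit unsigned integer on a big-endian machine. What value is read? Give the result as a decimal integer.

4051466717

Stored little-endian, the bytes at ascending addresses are F1 7C 79 DD.
Read back as big-endian, the last byte is least significant, giving 0xF17C79DD.
0xF17C79DD = 4051466717.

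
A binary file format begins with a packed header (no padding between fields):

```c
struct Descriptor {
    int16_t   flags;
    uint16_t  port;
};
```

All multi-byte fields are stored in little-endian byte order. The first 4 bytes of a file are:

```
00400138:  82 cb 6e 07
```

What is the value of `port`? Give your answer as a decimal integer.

1902

`port` follows `flags` (2 bytes), so it starts at byte offset 2 and occupies 2 bytes.
Bytes at offsets 2..3: 6E 07.
Little-endian stores the least-significant byte at the lowest address.
Reassemble most-significant byte first: 07 6E → 0x076E.
0x076E = 1902.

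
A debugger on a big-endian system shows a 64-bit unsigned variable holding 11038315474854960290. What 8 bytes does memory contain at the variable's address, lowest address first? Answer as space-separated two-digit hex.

99 2F F9 70 DD 6D 5C A2

11038315474854960290 in hexadecimal, padded to 64 bits, is 0x992FF970DD6D5CA2.
Split into bytes (most-significant first): 99 2F F9 70 DD 6D 5C A2.
Big-endian: lowest address holds the most-significant byte.
So the memory order matches the most-significant-first order: 99 2F F9 70 DD 6D 5C A2.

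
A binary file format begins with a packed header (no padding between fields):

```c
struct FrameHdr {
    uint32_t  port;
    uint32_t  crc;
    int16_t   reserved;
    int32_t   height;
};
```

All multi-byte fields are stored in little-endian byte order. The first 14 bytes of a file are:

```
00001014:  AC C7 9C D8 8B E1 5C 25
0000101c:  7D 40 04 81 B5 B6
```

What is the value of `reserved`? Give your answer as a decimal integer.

16509

`reserved` follows `port` (4 B), `crc` (4 B), so it starts at offset 4 + 4 = 8 and occupies 2 bytes.
Bytes at offsets 8..9: 7D 40.
Little-endian: lowest address holds the least-significant byte.
Reassemble most-significant byte first: 40 7D → 0x407D.
0x407D = 16509.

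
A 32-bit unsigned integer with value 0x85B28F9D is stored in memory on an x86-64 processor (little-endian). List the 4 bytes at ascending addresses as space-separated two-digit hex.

9D 8F B2 85

Split into bytes (most-significant first): 85 B2 8F 9D.
Little-endian: lowest address holds the least-significant byte.
So at ascending addresses the bytes are 9D 8F B2 85.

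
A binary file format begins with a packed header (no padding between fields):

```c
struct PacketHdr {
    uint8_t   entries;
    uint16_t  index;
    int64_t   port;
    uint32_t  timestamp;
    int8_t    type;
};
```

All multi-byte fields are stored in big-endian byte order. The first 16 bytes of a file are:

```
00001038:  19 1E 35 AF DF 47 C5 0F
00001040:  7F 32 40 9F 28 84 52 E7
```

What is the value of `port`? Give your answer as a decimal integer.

-5773817285571562944

`port` follows `entries` (1 B), `index` (2 B), so it starts at offset 1 + 2 = 3 and occupies 8 bytes.
Bytes at offsets 3..10: AF DF 47 C5 0F 7F 32 40.
Big-endian: lowest address holds the most-significant byte.
The bytes are already most-significant first: 0xAFDF47C50F7F3240.
Top bit is set, so as a signed 64-bit value this is 0xAFDF47C50F7F3240 − 2^64 = -5773817285571562944.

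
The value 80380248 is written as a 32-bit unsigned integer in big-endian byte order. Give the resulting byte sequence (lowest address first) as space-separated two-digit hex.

04 CA 81 58

80380248 in hexadecimal, padded to 32 bits, is 0x04CA8158.
Split into bytes (most-significant first): 04 CA 81 58.
Big-endian: lowest address holds the most-significant byte.
So the memory order matches the most-significant-first order: 04 CA 81 58.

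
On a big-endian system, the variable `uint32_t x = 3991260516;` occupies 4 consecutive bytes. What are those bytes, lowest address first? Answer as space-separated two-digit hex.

3991260516 in hexadecimal, padded to 32 bits, is 0xEDE5CD64.
Split into bytes (most-significant first): ED E5 CD 64.
In big-endian order the high byte comes first in memory.
So the memory order matches the most-significant-first order: ED E5 CD 64.

ED E5 CD 64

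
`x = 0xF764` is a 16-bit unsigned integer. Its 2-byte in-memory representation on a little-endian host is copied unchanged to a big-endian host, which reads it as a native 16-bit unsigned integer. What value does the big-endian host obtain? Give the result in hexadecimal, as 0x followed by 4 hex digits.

Stored little-endian, the bytes at ascending addresses are 64 F7.
Read back as big-endian, the last byte is least significant, giving 0x64F7.

0x64F7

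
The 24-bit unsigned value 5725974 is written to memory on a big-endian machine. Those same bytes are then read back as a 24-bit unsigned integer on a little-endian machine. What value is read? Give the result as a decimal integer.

1466199

5725974 in 24-bit hexadecimal is 0x575F16.
Stored big-endian, the bytes at ascending addresses are 57 5F 16.
Read back as little-endian, the first byte is least significant, giving 0x165F57.
0x165F57 = 1466199.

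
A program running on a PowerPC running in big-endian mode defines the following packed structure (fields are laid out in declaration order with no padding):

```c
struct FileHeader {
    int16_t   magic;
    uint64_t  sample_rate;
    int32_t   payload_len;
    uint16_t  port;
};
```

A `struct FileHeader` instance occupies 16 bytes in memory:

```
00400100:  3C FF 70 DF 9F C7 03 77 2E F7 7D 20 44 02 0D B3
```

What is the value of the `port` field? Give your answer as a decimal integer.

3507

`port` follows `magic` (2 B), `sample_rate` (8 B), `payload_len` (4 B), so it starts at offset 2 + 8 + 4 = 14 and occupies 2 bytes.
Bytes at offsets 14..15: 0D B3.
Big-endian stores the most-significant byte at the lowest address.
The bytes are already most-significant first: 0x0DB3.
0x0DB3 = 3507.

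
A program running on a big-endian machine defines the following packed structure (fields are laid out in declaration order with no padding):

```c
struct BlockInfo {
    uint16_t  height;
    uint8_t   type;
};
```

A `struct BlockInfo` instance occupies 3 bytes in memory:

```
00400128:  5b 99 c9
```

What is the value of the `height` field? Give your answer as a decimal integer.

`height` is the first field, at byte offset 0, occupying 2 bytes.
Bytes at offsets 0..1: 5B 99.
Big-endian stores the most-significant byte at the lowest address.
The bytes are already most-significant first: 0x5B99.
0x5B99 = 23449.

23449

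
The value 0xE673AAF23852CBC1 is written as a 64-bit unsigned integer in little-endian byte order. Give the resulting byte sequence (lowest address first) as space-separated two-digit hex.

C1 CB 52 38 F2 AA 73 E6

Split into bytes (most-significant first): E6 73 AA F2 38 52 CB C1.
Little-endian: lowest address holds the least-significant byte.
So at ascending addresses the bytes are C1 CB 52 38 F2 AA 73 E6.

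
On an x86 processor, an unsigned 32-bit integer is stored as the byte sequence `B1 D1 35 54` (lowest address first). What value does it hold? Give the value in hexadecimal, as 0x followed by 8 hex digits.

Little-endian stores the least-significant byte at the lowest address.
Reassemble most-significant byte first: 54 35 D1 B1 → 0x5435D1B1.

0x5435D1B1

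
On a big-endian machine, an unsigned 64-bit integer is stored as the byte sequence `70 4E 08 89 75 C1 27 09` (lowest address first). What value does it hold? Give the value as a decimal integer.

8092414966910494473

Big-endian stores the most-significant byte at the lowest address.
The bytes are already most-significant first: 0x704E088975C12709.
0x704E088975C12709 = 8092414966910494473.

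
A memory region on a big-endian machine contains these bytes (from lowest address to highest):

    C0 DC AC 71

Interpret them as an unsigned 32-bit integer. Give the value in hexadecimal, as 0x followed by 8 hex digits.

Big-endian stores the most-significant byte at the lowest address.
The bytes are already most-significant first: 0xC0DCAC71.

0xC0DCAC71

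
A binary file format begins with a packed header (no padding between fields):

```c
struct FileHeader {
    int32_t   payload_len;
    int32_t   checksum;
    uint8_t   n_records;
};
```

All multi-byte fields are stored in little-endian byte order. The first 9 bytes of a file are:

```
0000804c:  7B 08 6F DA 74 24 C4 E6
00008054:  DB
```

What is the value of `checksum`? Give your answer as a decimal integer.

`checksum` follows `payload_len` (4 bytes), so it starts at byte offset 4 and occupies 4 bytes.
Bytes at offsets 4..7: 74 24 C4 E6.
Little-endian stores the least-significant byte at the lowest address.
Reassemble most-significant byte first: E6 C4 24 74 → 0xE6C42474.
Top bit is set, so as a signed 32-bit value this is 0xE6C42474 − 2^32 = -423353228.

-423353228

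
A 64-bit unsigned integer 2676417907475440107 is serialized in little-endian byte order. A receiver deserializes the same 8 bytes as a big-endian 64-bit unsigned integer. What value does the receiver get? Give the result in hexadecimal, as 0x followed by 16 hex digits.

2676417907475440107 in 64-bit hexadecimal is 0x25248BE8159161EB.
Stored little-endian, the bytes at ascending addresses are EB 61 91 15 E8 8B 24 25.
Read back as big-endian, the last byte is least significant, giving 0xEB619115E88B2425.

0xEB619115E88B2425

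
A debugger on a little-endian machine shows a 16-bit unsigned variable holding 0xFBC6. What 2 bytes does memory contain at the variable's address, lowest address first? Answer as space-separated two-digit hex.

Split into bytes (most-significant first): FB C6.
Little-endian stores the least-significant byte at the lowest address.
So at ascending addresses the bytes are C6 FB.

C6 FB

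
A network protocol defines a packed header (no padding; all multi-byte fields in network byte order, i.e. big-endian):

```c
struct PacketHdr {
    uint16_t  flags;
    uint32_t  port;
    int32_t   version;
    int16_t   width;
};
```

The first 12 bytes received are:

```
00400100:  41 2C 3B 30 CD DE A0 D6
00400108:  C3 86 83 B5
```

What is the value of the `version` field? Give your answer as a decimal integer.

`version` follows `flags` (2 B), `port` (4 B), so it starts at offset 2 + 4 = 6 and occupies 4 bytes.
Bytes at offsets 6..9: A0 D6 C3 86.
Big-endian: lowest address holds the most-significant byte.
The bytes are already most-significant first: 0xA0D6C386.
Top bit is set, so as a signed 32-bit value this is 0xA0D6C386 − 2^32 = -1596537978.

-1596537978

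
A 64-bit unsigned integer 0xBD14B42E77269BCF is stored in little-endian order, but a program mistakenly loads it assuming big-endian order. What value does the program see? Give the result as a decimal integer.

Stored little-endian, the bytes at ascending addresses are CF 9B 26 77 2E B4 14 BD.
Read back as big-endian, the last byte is least significant, giving 0xCF9B26772EB414BD.
0xCF9B26772EB414BD = 14959592880567751869.

14959592880567751869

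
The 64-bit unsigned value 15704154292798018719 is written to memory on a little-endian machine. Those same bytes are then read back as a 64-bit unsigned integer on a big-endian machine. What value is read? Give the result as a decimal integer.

11516871963437822169

15704154292798018719 in 64-bit hexadecimal is 0xD9F05D200826D49F.
Stored little-endian, the bytes at ascending addresses are 9F D4 26 08 20 5D F0 D9.
Read back as big-endian, the last byte is least significant, giving 0x9FD42608205DF0D9.
0x9FD42608205DF0D9 = 11516871963437822169.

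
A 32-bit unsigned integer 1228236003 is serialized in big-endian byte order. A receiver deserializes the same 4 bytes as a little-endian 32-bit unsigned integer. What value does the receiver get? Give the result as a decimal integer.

3814995273

1228236003 in 32-bit hexadecimal is 0x493564E3.
Stored big-endian, the bytes at ascending addresses are 49 35 64 E3.
Read back as little-endian, the first byte is least significant, giving 0xE3643549.
0xE3643549 = 3814995273.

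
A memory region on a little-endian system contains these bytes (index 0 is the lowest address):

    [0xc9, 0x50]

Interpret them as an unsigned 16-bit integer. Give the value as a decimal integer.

20681

Little-endian: lowest address holds the least-significant byte.
Reassemble most-significant byte first: 50 C9 → 0x50C9.
0x50C9 = 20681.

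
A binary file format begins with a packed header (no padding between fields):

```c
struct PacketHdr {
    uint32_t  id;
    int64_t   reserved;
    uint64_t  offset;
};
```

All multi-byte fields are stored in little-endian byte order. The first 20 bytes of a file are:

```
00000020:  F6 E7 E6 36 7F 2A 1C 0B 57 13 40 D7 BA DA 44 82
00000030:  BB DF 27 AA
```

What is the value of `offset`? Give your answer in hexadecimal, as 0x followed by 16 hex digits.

`offset` follows `id` (4 B), `reserved` (8 B), so it starts at offset 4 + 8 = 12 and occupies 8 bytes.
Bytes at offsets 12..19: BA DA 44 82 BB DF 27 AA.
In little-endian order the low byte comes first in memory.
Reassemble most-significant byte first: AA 27 DF BB 82 44 DA BA → 0xAA27DFBB8244DABA.

0xAA27DFBB8244DABA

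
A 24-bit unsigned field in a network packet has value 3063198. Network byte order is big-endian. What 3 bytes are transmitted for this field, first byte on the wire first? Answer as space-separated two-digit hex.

2E BD 9E

3063198 in hexadecimal, padded to 24 bits, is 0x2EBD9E.
Split into bytes (most-significant first): 2E BD 9E.
Big-endian: lowest address holds the most-significant byte.
So the memory order matches the most-significant-first order: 2E BD 9E.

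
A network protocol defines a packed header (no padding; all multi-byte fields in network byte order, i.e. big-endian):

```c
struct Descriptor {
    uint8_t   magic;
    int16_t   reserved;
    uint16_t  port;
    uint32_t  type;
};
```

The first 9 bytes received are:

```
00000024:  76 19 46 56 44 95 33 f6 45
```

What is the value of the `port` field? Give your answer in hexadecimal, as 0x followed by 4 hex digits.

0x5644

`port` follows `magic` (1 B), `reserved` (2 B), so it starts at offset 1 + 2 = 3 and occupies 2 bytes.
Bytes at offsets 3..4: 56 44.
Big-endian: lowest address holds the most-significant byte.
The bytes are already most-significant first: 0x5644.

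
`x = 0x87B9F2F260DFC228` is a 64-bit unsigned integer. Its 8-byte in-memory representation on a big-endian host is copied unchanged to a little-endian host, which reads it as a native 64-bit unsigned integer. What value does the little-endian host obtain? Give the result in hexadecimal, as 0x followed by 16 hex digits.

Stored big-endian, the bytes at ascending addresses are 87 B9 F2 F2 60 DF C2 28.
Read back as little-endian, the first byte is least significant, giving 0x28C2DF60F2F2B987.

0x28C2DF60F2F2B987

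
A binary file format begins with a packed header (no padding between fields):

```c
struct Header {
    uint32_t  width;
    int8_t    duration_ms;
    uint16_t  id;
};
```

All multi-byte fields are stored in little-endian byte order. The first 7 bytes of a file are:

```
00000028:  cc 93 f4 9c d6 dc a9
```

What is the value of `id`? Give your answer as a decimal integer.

`id` follows `width` (4 B), `duration_ms` (1 B), so it starts at offset 4 + 1 = 5 and occupies 2 bytes.
Bytes at offsets 5..6: DC A9.
Little-endian stores the least-significant byte at the lowest address.
Reassemble most-significant byte first: A9 DC → 0xA9DC.
0xA9DC = 43484.

43484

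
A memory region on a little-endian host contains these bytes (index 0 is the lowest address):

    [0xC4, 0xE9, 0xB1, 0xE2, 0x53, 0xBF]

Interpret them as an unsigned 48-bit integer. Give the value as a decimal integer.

210367006501316

In little-endian order the low byte comes first in memory.
Reassemble most-significant byte first: BF 53 E2 B1 E9 C4 → 0xBF53E2B1E9C4.
0xBF53E2B1E9C4 = 210367006501316.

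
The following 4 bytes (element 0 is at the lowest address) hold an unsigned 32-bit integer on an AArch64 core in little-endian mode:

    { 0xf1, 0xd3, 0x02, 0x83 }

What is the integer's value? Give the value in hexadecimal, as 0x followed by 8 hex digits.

0x8302D3F1

Little-endian stores the least-significant byte at the lowest address.
Reassemble most-significant byte first: 83 02 D3 F1 → 0x8302D3F1.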